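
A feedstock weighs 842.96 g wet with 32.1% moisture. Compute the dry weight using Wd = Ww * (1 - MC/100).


Wd = Ww * (1 - MC/100)
= 842.96 * (1 - 32.1/100)
= 572.3698 g

572.3698 g


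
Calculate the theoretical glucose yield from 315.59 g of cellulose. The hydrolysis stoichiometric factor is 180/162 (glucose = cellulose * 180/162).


glucose = cellulose * 180/162
= 315.59 * 180/162
= 350.6556 g

350.6556 g


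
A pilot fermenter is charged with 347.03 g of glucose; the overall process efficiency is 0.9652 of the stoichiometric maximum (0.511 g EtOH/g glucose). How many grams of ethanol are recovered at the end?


Actual ethanol: m = 0.511 * 347.03 * 0.9652
m = 171.1612 g

171.1612 g


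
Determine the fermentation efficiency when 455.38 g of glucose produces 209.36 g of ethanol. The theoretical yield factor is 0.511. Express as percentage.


Fermentation efficiency = (actual / (0.511 * glucose)) * 100
= (209.36 / (0.511 * 455.38)) * 100
= 89.9702%

89.9702%


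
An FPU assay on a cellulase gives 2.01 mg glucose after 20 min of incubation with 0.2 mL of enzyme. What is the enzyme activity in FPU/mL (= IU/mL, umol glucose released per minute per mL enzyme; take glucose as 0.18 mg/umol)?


Activity = glucose_mg / (0.18 mg/umol * V_mL * t_min)
= 2.01 / (0.18 * 0.2 * 20)
= 2.7917 FPU/mL

2.7917 FPU/mL


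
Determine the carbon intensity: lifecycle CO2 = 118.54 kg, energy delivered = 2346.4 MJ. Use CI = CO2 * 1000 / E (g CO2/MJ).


CI = CO2 * 1000 / E
= 118.54 * 1000 / 2346.4
= 50.5199 g CO2/MJ

50.5199 g CO2/MJ


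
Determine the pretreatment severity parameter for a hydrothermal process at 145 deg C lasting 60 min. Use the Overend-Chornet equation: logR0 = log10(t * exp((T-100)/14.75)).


logR0 = log10(t * exp((T - 100) / 14.75))
= log10(60 * exp((145 - 100) / 14.75))
= 3.1031

3.1031


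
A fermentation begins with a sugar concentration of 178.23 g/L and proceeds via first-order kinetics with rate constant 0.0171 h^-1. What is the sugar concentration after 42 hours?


S = S0 * exp(-k * t)
S = 178.23 * exp(-0.0171 * 42)
S = 86.9102 g/L

86.9102 g/L


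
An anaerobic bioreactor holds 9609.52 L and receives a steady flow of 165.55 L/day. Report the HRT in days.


HRT = V / Q
= 9609.52 / 165.55
= 58.0460 days

58.0460 days


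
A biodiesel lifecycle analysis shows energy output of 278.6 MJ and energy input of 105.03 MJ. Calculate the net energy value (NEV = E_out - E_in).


NEV = E_out - E_in
= 278.6 - 105.03
= 173.5700 MJ

173.5700 MJ


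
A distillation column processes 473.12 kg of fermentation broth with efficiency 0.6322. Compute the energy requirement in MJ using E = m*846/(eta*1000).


E = m * 846 / (eta * 1000)
= 473.12 * 846 / (0.6322 * 1000)
= 633.1217 MJ

633.1217 MJ


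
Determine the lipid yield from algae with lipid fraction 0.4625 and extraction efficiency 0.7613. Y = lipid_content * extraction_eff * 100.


Y = lipid_content * extraction_eff * 100
= 0.4625 * 0.7613 * 100
= 35.2101%

35.2101%


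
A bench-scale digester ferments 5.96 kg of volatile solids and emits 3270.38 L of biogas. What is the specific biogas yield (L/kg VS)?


Y = V / VS
= 3270.38 / 5.96
= 548.7215 L/kg VS

548.7215 L/kg VS


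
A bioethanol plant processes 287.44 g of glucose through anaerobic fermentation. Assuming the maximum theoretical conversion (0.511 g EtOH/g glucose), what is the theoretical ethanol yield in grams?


Theoretical ethanol yield: m_EtOH = 0.511 * m_glucose
m_EtOH = 0.511 * 287.44 = 146.8818 g

146.8818 g


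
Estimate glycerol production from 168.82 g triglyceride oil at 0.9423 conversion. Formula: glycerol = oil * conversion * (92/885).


glycerol = oil * conv * (92/885)
= 168.82 * 0.9423 * 92 / 885
= 16.5370 g

16.5370 g


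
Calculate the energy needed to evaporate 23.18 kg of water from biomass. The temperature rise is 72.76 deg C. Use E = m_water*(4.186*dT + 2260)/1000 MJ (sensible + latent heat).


E = m_water * (4.186 * dT + 2260) / 1000
= 23.18 * (4.186 * 72.76 + 2260) / 1000
= 59.4468 MJ

59.4468 MJ


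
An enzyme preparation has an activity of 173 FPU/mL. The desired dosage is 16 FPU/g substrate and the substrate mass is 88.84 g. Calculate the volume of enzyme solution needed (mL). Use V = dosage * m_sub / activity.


V = dosage * m_sub / activity
V = 16 * 88.84 / 173
V = 8.2164 mL

8.2164 mL


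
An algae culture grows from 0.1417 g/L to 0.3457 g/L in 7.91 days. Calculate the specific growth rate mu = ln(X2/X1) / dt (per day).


mu = ln(X2/X1) / dt
= ln(0.3457/0.1417) / 7.91
= 0.1128 per day

0.1128 per day


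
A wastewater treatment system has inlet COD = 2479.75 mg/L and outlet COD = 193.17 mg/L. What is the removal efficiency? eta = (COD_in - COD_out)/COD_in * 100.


eta = (COD_in - COD_out) / COD_in * 100
= (2479.75 - 193.17) / 2479.75 * 100
= 92.2101%

92.2101%


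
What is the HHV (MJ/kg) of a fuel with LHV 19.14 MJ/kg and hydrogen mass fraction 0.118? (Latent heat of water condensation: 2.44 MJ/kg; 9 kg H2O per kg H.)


HHV = LHV + H_frac * 9 * 2.44
= 19.14 + 0.118 * 9 * 2.44
= 21.7313 MJ/kg

21.7313 MJ/kg


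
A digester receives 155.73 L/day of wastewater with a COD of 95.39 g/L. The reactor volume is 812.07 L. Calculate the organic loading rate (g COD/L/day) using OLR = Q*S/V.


OLR = Q * S / V
= 155.73 * 95.39 / 812.07
= 18.2929 g/L/day

18.2929 g/L/day


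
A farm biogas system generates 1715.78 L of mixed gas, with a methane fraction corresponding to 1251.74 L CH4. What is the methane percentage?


CH4% = V_CH4 / V_total * 100
= 1251.74 / 1715.78 * 100
= 72.9546%

72.9546%


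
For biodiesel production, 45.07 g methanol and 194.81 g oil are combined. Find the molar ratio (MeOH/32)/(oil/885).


Molar ratio = n_MeOH / n_oil = (MeOH/32) / (oil/885) = (MeOH * 885) / (32 * oil)
= (45.07 * 885) / (32 * 194.81)
= 6.3984

6.3984


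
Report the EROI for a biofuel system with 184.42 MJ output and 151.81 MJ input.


EROI = E_out / E_in
= 184.42 / 151.81
= 1.2148

1.2148


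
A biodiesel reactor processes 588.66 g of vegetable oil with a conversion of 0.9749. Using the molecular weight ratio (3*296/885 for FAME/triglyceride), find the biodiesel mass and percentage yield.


m_FAME = oil * conv * (3 * 296 / 885) = oil * conv * (888/885)
= 588.66 * 0.9749 * 888 / 885
= 575.8300 g
Y = m_FAME / oil * 100 = conv * (888/885) * 100
= 0.9749 * 888 / 885 * 100
= 97.82%

575.8300 g FAME; Y = 97.82%


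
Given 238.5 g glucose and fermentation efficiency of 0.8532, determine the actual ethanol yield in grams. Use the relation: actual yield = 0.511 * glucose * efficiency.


Actual ethanol: m = 0.511 * 238.5 * 0.8532
m = 103.9825 g

103.9825 g


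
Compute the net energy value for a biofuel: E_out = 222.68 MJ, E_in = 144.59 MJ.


NEV = E_out - E_in
= 222.68 - 144.59
= 78.0900 MJ

78.0900 MJ


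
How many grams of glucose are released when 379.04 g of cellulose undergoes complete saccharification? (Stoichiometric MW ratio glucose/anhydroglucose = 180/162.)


glucose = cellulose * 180/162
= 379.04 * 180/162
= 421.1556 g

421.1556 g


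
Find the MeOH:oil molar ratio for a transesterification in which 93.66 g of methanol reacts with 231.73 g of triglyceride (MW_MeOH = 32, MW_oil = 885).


Molar ratio = n_MeOH / n_oil = (MeOH/32) / (oil/885) = (MeOH * 885) / (32 * oil)
= (93.66 * 885) / (32 * 231.73)
= 11.1780

11.1780


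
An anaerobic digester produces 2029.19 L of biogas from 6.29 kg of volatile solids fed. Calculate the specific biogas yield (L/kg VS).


Y = V / VS
= 2029.19 / 6.29
= 322.6057 L/kg VS

322.6057 L/kg VS


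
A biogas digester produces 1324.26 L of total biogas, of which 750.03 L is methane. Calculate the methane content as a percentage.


CH4% = V_CH4 / V_total * 100
= 750.03 / 1324.26 * 100
= 56.6377%

56.6377%


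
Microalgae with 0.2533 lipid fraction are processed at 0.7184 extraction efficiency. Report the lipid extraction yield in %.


Y = lipid_content * extraction_eff * 100
= 0.2533 * 0.7184 * 100
= 18.1971%

18.1971%


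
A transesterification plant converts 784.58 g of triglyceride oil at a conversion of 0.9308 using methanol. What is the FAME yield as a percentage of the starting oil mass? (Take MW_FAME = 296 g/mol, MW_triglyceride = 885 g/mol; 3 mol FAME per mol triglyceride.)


m_FAME = oil * conv * (3 * 296 / 885) = oil * conv * (888/885)
= 784.58 * 0.9308 * 888 / 885
= 732.7626 g
Y = m_FAME / oil * 100 = conv * (888/885) * 100
= 0.9308 * 888 / 885 * 100
= 93.40%

93.40%


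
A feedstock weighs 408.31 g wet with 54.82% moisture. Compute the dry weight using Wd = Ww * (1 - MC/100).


Wd = Ww * (1 - MC/100)
= 408.31 * (1 - 54.82/100)
= 184.4745 g

184.4745 g


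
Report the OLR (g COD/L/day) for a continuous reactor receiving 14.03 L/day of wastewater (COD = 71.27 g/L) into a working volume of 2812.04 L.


OLR = Q * S / V
= 14.03 * 71.27 / 2812.04
= 0.3556 g/L/day

0.3556 g/L/day


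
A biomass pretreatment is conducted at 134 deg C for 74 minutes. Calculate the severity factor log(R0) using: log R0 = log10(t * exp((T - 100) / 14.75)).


logR0 = log10(t * exp((T - 100) / 14.75))
= log10(74 * exp((134 - 100) / 14.75))
= 2.8703

2.8703


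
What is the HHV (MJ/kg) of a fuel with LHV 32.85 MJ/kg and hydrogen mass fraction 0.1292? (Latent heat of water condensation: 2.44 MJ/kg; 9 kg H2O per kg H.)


HHV = LHV + H_frac * 9 * 2.44
= 32.85 + 0.1292 * 9 * 2.44
= 35.6872 MJ/kg

35.6872 MJ/kg


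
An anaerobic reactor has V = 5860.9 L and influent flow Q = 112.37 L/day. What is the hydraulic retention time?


HRT = V / Q
= 5860.9 / 112.37
= 52.1572 days

52.1572 days


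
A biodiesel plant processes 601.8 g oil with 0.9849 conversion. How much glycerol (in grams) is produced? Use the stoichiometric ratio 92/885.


glycerol = oil * conv * (92/885)
= 601.8 * 0.9849 * 92 / 885
= 61.6153 g

61.6153 g


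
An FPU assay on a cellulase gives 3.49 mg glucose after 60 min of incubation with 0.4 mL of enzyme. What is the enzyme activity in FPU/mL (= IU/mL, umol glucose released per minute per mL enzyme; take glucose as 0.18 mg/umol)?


Activity = glucose_mg / (0.18 mg/umol * V_mL * t_min)
= 3.49 / (0.18 * 0.4 * 60)
= 0.8079 FPU/mL

0.8079 FPU/mL


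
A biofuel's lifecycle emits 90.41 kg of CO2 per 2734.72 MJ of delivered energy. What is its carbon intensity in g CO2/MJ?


CI = CO2 * 1000 / E
= 90.41 * 1000 / 2734.72
= 33.0601 g CO2/MJ

33.0601 g CO2/MJ


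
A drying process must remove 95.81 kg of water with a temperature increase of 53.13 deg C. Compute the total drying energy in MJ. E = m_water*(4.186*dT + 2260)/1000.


E = m_water * (4.186 * dT + 2260) / 1000
= 95.81 * (4.186 * 53.13 + 2260) / 1000
= 237.8390 MJ

237.8390 MJ


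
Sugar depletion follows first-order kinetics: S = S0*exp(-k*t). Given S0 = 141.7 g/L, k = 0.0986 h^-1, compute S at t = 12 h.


S = S0 * exp(-k * t)
S = 141.7 * exp(-0.0986 * 12)
S = 43.4023 g/L

43.4023 g/L


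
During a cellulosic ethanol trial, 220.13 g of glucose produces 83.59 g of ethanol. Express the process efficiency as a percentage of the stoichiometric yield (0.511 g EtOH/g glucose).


Fermentation efficiency = (actual / (0.511 * glucose)) * 100
= (83.59 / (0.511 * 220.13)) * 100
= 74.3112%

74.3112%


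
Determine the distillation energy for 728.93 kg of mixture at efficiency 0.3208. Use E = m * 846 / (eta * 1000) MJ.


E = m * 846 / (eta * 1000)
= 728.93 * 846 / (0.3208 * 1000)
= 1922.3029 MJ

1922.3029 MJ


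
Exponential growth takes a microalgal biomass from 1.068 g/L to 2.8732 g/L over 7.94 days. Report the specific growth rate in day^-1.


mu = ln(X2/X1) / dt
= ln(2.8732/1.068) / 7.94
= 0.1246 per day

0.1246 per day


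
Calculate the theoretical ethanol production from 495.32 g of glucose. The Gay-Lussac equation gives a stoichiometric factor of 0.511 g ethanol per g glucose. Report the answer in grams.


Theoretical ethanol yield: m_EtOH = 0.511 * m_glucose
m_EtOH = 0.511 * 495.32 = 253.1085 g

253.1085 g


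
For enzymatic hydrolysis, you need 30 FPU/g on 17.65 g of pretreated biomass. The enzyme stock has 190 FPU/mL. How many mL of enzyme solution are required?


V = dosage * m_sub / activity
V = 30 * 17.65 / 190
V = 2.7868 mL

2.7868 mL


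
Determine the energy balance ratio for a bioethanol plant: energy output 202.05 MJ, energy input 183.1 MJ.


EROI = E_out / E_in
= 202.05 / 183.1
= 1.1035

1.1035


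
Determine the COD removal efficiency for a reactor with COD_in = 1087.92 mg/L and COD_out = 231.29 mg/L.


eta = (COD_in - COD_out) / COD_in * 100
= (1087.92 - 231.29) / 1087.92 * 100
= 78.7402%

78.7402%


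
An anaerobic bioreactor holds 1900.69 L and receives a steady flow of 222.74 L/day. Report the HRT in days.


HRT = V / Q
= 1900.69 / 222.74
= 8.5332 days

8.5332 days


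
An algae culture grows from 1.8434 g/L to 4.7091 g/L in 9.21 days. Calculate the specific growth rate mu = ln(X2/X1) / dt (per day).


mu = ln(X2/X1) / dt
= ln(4.7091/1.8434) / 9.21
= 0.1018 per day

0.1018 per day


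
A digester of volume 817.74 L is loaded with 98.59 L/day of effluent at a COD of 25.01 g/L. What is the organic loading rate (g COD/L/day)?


OLR = Q * S / V
= 98.59 * 25.01 / 817.74
= 3.0153 g/L/day

3.0153 g/L/day


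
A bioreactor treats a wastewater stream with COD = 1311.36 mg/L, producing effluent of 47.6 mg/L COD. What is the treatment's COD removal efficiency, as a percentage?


eta = (COD_in - COD_out) / COD_in * 100
= (1311.36 - 47.6) / 1311.36 * 100
= 96.3702%

96.3702%


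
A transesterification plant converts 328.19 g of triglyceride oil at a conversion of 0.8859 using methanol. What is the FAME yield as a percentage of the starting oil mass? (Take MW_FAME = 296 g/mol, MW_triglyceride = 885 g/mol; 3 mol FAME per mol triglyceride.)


m_FAME = oil * conv * (3 * 296 / 885) = oil * conv * (888/885)
= 328.19 * 0.8859 * 888 / 885
= 291.7291 g
Y = m_FAME / oil * 100 = conv * (888/885) * 100
= 0.8859 * 888 / 885 * 100
= 88.89%

88.89%


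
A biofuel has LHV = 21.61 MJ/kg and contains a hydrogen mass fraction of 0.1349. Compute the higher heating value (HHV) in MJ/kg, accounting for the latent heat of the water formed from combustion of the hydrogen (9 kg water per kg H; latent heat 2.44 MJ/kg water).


HHV = LHV + H_frac * 9 * 2.44
= 21.61 + 0.1349 * 9 * 2.44
= 24.5724 MJ/kg

24.5724 MJ/kg


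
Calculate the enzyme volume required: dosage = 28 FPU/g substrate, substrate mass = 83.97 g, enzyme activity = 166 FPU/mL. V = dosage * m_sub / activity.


V = dosage * m_sub / activity
V = 28 * 83.97 / 166
V = 14.1636 mL

14.1636 mL


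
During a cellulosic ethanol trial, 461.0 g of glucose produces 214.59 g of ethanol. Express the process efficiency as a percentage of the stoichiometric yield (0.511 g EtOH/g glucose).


Fermentation efficiency = (actual / (0.511 * glucose)) * 100
= (214.59 / (0.511 * 461.0)) * 100
= 91.0936%

91.0936%


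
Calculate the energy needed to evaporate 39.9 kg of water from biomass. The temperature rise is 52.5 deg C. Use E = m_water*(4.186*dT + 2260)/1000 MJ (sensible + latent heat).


E = m_water * (4.186 * dT + 2260) / 1000
= 39.9 * (4.186 * 52.5 + 2260) / 1000
= 98.9426 MJ

98.9426 MJ


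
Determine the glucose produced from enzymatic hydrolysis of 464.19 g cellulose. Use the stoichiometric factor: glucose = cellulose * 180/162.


glucose = cellulose * 180/162
= 464.19 * 180/162
= 515.7667 g

515.7667 g


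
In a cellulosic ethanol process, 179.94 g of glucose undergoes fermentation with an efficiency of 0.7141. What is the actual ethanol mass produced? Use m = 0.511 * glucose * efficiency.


Actual ethanol: m = 0.511 * 179.94 * 0.7141
m = 65.6610 g

65.6610 g


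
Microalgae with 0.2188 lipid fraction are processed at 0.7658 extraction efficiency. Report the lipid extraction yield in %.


Y = lipid_content * extraction_eff * 100
= 0.2188 * 0.7658 * 100
= 16.7557%

16.7557%


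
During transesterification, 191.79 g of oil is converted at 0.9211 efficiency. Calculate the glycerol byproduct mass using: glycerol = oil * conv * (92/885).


glycerol = oil * conv * (92/885)
= 191.79 * 0.9211 * 92 / 885
= 18.3644 g

18.3644 g


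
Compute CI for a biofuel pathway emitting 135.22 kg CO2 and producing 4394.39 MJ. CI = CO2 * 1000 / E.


CI = CO2 * 1000 / E
= 135.22 * 1000 / 4394.39
= 30.7711 g CO2/MJ

30.7711 g CO2/MJ


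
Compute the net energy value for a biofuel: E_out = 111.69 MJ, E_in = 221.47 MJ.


NEV = E_out - E_in
= 111.69 - 221.47
= -109.7800 MJ

-109.7800 MJ


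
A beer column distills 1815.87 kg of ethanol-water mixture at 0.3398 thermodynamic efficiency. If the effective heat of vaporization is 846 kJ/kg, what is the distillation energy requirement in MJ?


E = m * 846 / (eta * 1000)
= 1815.87 * 846 / (0.3398 * 1000)
= 4520.9712 MJ

4520.9712 MJ


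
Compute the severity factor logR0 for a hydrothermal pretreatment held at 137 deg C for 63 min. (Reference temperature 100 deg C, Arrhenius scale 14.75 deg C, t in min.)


logR0 = log10(t * exp((T - 100) / 14.75))
= log10(63 * exp((137 - 100) / 14.75))
= 2.8888

2.8888


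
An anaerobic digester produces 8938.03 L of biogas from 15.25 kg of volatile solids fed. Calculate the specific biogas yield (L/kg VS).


Y = V / VS
= 8938.03 / 15.25
= 586.1003 L/kg VS

586.1003 L/kg VS


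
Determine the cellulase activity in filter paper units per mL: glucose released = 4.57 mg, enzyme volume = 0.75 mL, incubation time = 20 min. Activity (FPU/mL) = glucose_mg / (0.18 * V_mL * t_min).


Activity = glucose_mg / (0.18 mg/umol * V_mL * t_min)
= 4.57 / (0.18 * 0.75 * 20)
= 1.6926 FPU/mL

1.6926 FPU/mL


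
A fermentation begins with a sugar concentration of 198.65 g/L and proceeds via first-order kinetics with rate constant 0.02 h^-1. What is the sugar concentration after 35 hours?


S = S0 * exp(-k * t)
S = 198.65 * exp(-0.02 * 35)
S = 98.6467 g/L

98.6467 g/L


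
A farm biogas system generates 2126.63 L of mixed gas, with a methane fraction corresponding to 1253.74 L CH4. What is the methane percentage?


CH4% = V_CH4 / V_total * 100
= 1253.74 / 2126.63 * 100
= 58.9543%

58.9543%


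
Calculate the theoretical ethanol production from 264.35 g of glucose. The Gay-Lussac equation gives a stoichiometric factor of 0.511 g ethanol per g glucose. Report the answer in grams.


Theoretical ethanol yield: m_EtOH = 0.511 * m_glucose
m_EtOH = 0.511 * 264.35 = 135.0829 g

135.0829 g


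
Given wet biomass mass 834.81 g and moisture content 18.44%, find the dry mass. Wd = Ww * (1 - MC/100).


Wd = Ww * (1 - MC/100)
= 834.81 * (1 - 18.44/100)
= 680.8710 g

680.8710 g


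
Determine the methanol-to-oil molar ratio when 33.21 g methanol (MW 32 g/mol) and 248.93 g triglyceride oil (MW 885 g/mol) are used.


Molar ratio = n_MeOH / n_oil = (MeOH/32) / (oil/885) = (MeOH * 885) / (32 * oil)
= (33.21 * 885) / (32 * 248.93)
= 3.6896

3.6896


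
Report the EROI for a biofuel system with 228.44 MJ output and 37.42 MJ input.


EROI = E_out / E_in
= 228.44 / 37.42
= 6.1048

6.1048


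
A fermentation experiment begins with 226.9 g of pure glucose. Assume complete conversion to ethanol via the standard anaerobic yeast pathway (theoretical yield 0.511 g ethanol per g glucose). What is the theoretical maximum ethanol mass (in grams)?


Theoretical ethanol yield: m_EtOH = 0.511 * m_glucose
m_EtOH = 0.511 * 226.9 = 115.9459 g

115.9459 g


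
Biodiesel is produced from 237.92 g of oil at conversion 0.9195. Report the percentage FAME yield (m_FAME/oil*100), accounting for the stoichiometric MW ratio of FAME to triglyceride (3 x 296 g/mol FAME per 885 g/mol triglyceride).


m_FAME = oil * conv * (3 * 296 / 885) = oil * conv * (888/885)
= 237.92 * 0.9195 * 888 / 885
= 219.5090 g
Y = m_FAME / oil * 100 = conv * (888/885) * 100
= 0.9195 * 888 / 885 * 100
= 92.26%

92.26%


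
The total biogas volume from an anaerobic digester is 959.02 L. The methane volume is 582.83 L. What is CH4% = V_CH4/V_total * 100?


CH4% = V_CH4 / V_total * 100
= 582.83 / 959.02 * 100
= 60.7735%

60.7735%


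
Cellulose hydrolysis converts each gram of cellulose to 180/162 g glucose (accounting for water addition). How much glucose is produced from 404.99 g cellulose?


glucose = cellulose * 180/162
= 404.99 * 180/162
= 449.9889 g

449.9889 g


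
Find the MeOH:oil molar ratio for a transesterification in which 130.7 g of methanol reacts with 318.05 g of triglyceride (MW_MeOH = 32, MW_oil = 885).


Molar ratio = n_MeOH / n_oil = (MeOH/32) / (oil/885) = (MeOH * 885) / (32 * oil)
= (130.7 * 885) / (32 * 318.05)
= 11.3651

11.3651


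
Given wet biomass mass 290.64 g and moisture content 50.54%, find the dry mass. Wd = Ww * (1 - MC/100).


Wd = Ww * (1 - MC/100)
= 290.64 * (1 - 50.54/100)
= 143.7505 g

143.7505 g


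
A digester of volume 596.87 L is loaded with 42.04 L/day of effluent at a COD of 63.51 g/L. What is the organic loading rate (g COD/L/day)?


OLR = Q * S / V
= 42.04 * 63.51 / 596.87
= 4.4733 g/L/day

4.4733 g/L/day


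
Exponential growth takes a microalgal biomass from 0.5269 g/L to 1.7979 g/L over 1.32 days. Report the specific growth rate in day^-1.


mu = ln(X2/X1) / dt
= ln(1.7979/0.5269) / 1.32
= 0.9298 per day

0.9298 per day


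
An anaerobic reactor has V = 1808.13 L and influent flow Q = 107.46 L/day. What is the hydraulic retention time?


HRT = V / Q
= 1808.13 / 107.46
= 16.8261 days

16.8261 days


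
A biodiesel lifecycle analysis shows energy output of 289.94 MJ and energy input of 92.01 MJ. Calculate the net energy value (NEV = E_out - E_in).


NEV = E_out - E_in
= 289.94 - 92.01
= 197.9300 MJ

197.9300 MJ


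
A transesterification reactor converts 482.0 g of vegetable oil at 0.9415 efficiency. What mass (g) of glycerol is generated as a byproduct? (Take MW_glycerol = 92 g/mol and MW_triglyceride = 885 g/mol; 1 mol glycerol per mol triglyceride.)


glycerol = oil * conv * (92/885)
= 482.0 * 0.9415 * 92 / 885
= 47.1750 g

47.1750 g


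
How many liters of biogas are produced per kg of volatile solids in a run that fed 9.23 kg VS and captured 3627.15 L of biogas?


Y = V / VS
= 3627.15 / 9.23
= 392.9740 L/kg VS

392.9740 L/kg VS


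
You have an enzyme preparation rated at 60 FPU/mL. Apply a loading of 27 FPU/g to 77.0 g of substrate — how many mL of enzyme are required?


V = dosage * m_sub / activity
V = 27 * 77.0 / 60
V = 34.6500 mL

34.6500 mL


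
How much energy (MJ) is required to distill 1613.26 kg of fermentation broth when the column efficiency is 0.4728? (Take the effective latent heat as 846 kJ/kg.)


E = m * 846 / (eta * 1000)
= 1613.26 * 846 / (0.4728 * 1000)
= 2886.6708 MJ

2886.6708 MJ


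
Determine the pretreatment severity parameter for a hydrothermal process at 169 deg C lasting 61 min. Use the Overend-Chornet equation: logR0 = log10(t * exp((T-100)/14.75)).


logR0 = log10(t * exp((T - 100) / 14.75))
= log10(61 * exp((169 - 100) / 14.75))
= 3.8169

3.8169


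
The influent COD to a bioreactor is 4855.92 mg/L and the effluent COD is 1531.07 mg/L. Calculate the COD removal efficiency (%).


eta = (COD_in - COD_out) / COD_in * 100
= (4855.92 - 1531.07) / 4855.92 * 100
= 68.4700%

68.4700%


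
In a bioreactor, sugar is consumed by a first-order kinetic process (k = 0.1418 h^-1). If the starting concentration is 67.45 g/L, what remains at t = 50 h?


S = S0 * exp(-k * t)
S = 67.45 * exp(-0.1418 * 50)
S = 0.0562 g/L

0.0562 g/L


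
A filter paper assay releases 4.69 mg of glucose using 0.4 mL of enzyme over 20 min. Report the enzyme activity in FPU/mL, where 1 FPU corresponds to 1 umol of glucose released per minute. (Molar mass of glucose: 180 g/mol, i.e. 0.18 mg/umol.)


Activity = glucose_mg / (0.18 mg/umol * V_mL * t_min)
= 4.69 / (0.18 * 0.4 * 20)
= 3.2569 FPU/mL

3.2569 FPU/mL


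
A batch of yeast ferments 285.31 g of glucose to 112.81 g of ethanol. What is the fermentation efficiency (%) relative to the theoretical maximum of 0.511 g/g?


Fermentation efficiency = (actual / (0.511 * glucose)) * 100
= (112.81 / (0.511 * 285.31)) * 100
= 77.3766%

77.3766%


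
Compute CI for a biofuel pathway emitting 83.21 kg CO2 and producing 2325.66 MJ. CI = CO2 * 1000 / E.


CI = CO2 * 1000 / E
= 83.21 * 1000 / 2325.66
= 35.7791 g CO2/MJ

35.7791 g CO2/MJ


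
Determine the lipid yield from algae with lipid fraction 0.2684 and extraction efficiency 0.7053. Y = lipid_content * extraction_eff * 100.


Y = lipid_content * extraction_eff * 100
= 0.2684 * 0.7053 * 100
= 18.9303%

18.9303%


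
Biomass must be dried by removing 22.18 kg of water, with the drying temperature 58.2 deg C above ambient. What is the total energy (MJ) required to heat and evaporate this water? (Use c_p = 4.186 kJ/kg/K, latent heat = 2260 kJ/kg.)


E = m_water * (4.186 * dT + 2260) / 1000
= 22.18 * (4.186 * 58.2 + 2260) / 1000
= 55.5304 MJ

55.5304 MJ


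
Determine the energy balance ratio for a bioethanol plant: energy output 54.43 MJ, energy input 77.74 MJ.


EROI = E_out / E_in
= 54.43 / 77.74
= 0.7002

0.7002


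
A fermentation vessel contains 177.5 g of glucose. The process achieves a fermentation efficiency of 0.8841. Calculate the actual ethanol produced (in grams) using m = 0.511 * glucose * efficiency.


Actual ethanol: m = 0.511 * 177.5 * 0.8841
m = 80.1901 g

80.1901 g


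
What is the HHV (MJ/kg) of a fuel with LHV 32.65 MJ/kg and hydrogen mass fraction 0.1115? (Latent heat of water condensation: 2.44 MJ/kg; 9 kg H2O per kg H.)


HHV = LHV + H_frac * 9 * 2.44
= 32.65 + 0.1115 * 9 * 2.44
= 35.0985 MJ/kg

35.0985 MJ/kg


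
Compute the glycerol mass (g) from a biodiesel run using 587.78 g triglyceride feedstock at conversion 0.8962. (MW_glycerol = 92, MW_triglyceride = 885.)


glycerol = oil * conv * (92/885)
= 587.78 * 0.8962 * 92 / 885
= 54.7601 g

54.7601 g


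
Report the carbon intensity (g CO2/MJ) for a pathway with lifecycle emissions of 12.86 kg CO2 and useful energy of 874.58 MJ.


CI = CO2 * 1000 / E
= 12.86 * 1000 / 874.58
= 14.7042 g CO2/MJ

14.7042 g CO2/MJ


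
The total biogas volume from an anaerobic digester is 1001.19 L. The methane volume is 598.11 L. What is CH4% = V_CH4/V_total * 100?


CH4% = V_CH4 / V_total * 100
= 598.11 / 1001.19 * 100
= 59.7399%

59.7399%


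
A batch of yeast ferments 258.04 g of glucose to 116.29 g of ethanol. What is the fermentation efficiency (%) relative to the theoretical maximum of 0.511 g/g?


Fermentation efficiency = (actual / (0.511 * glucose)) * 100
= (116.29 / (0.511 * 258.04)) * 100
= 88.1931%

88.1931%


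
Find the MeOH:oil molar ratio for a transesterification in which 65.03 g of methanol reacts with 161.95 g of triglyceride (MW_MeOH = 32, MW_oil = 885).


Molar ratio = n_MeOH / n_oil = (MeOH/32) / (oil/885) = (MeOH * 885) / (32 * oil)
= (65.03 * 885) / (32 * 161.95)
= 11.1052

11.1052


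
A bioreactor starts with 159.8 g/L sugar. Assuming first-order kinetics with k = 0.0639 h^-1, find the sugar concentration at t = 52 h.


S = S0 * exp(-k * t)
S = 159.8 * exp(-0.0639 * 52)
S = 5.7611 g/L

5.7611 g/L


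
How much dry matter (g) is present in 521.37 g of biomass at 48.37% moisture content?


Wd = Ww * (1 - MC/100)
= 521.37 * (1 - 48.37/100)
= 269.1833 g

269.1833 g


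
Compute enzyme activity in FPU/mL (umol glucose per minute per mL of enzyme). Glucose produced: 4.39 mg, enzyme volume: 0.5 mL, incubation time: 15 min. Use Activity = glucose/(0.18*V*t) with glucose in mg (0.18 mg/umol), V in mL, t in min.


Activity = glucose_mg / (0.18 mg/umol * V_mL * t_min)
= 4.39 / (0.18 * 0.5 * 15)
= 3.2519 FPU/mL

3.2519 FPU/mL


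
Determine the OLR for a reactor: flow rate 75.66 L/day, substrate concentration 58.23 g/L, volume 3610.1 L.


OLR = Q * S / V
= 75.66 * 58.23 / 3610.1
= 1.2204 g/L/day

1.2204 g/L/day


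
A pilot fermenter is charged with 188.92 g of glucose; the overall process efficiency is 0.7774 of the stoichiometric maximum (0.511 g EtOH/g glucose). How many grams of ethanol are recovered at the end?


Actual ethanol: m = 0.511 * 188.92 * 0.7774
m = 75.0487 g

75.0487 g


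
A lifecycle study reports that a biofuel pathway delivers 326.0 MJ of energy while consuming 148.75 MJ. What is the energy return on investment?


EROI = E_out / E_in
= 326.0 / 148.75
= 2.1916

2.1916


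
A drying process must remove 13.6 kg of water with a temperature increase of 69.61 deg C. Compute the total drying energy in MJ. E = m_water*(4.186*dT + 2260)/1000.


E = m_water * (4.186 * dT + 2260) / 1000
= 13.6 * (4.186 * 69.61 + 2260) / 1000
= 34.6989 MJ

34.6989 MJ


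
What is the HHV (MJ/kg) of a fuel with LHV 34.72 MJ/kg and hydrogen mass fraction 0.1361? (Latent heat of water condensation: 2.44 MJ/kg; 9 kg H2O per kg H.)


HHV = LHV + H_frac * 9 * 2.44
= 34.72 + 0.1361 * 9 * 2.44
= 37.7088 MJ/kg

37.7088 MJ/kg


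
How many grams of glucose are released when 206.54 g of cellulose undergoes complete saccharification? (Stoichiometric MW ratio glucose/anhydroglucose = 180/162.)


glucose = cellulose * 180/162
= 206.54 * 180/162
= 229.4889 g

229.4889 g


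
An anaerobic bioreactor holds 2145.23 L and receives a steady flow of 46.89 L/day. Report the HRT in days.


HRT = V / Q
= 2145.23 / 46.89
= 45.7503 days

45.7503 days


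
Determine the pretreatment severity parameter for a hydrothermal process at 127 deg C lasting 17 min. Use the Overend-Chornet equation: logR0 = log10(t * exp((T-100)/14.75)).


logR0 = log10(t * exp((T - 100) / 14.75))
= log10(17 * exp((127 - 100) / 14.75))
= 2.0254

2.0254


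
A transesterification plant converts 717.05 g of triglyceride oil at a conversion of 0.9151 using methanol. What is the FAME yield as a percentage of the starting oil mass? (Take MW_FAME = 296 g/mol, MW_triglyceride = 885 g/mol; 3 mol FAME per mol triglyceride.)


m_FAME = oil * conv * (3 * 296 / 885) = oil * conv * (888/885)
= 717.05 * 0.9151 * 888 / 885
= 658.3968 g
Y = m_FAME / oil * 100 = conv * (888/885) * 100
= 0.9151 * 888 / 885 * 100
= 91.82%

91.82%


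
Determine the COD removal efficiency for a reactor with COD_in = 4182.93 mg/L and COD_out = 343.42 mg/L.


eta = (COD_in - COD_out) / COD_in * 100
= (4182.93 - 343.42) / 4182.93 * 100
= 91.7900%

91.7900%


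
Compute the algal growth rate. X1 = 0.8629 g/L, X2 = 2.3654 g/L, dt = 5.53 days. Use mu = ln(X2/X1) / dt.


mu = ln(X2/X1) / dt
= ln(2.3654/0.8629) / 5.53
= 0.1824 per day

0.1824 per day


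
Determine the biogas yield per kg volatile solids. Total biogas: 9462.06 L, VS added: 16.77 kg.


Y = V / VS
= 9462.06 / 16.77
= 564.2254 L/kg VS

564.2254 L/kg VS


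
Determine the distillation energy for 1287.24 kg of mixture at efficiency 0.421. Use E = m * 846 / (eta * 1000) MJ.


E = m * 846 / (eta * 1000)
= 1287.24 * 846 / (0.421 * 1000)
= 2586.7103 MJ

2586.7103 MJ


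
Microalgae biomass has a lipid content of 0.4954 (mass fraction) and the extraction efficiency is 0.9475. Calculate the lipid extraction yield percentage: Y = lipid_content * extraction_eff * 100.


Y = lipid_content * extraction_eff * 100
= 0.4954 * 0.9475 * 100
= 46.9392%

46.9392%


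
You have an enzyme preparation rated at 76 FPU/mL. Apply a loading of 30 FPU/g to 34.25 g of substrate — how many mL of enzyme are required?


V = dosage * m_sub / activity
V = 30 * 34.25 / 76
V = 13.5197 mL

13.5197 mL


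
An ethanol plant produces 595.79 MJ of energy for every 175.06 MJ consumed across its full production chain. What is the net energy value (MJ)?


NEV = E_out - E_in
= 595.79 - 175.06
= 420.7300 MJ

420.7300 MJ


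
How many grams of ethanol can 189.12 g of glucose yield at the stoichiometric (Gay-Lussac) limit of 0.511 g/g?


Theoretical ethanol yield: m_EtOH = 0.511 * m_glucose
m_EtOH = 0.511 * 189.12 = 96.6403 g

96.6403 g


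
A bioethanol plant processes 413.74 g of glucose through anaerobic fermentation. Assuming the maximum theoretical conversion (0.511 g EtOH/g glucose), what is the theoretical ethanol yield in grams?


Theoretical ethanol yield: m_EtOH = 0.511 * m_glucose
m_EtOH = 0.511 * 413.74 = 211.4211 g

211.4211 g


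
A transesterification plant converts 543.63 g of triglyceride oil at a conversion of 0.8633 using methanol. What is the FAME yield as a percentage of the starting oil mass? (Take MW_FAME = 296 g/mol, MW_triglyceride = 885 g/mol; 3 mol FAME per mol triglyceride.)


m_FAME = oil * conv * (3 * 296 / 885) = oil * conv * (888/885)
= 543.63 * 0.8633 * 888 / 885
= 470.9067 g
Y = m_FAME / oil * 100 = conv * (888/885) * 100
= 0.8633 * 888 / 885 * 100
= 86.62%

86.62%


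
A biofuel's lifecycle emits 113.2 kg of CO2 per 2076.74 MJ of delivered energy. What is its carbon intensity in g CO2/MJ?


CI = CO2 * 1000 / E
= 113.2 * 1000 / 2076.74
= 54.5085 g CO2/MJ

54.5085 g CO2/MJ


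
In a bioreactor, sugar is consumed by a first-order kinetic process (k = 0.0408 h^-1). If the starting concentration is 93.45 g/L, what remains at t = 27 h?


S = S0 * exp(-k * t)
S = 93.45 * exp(-0.0408 * 27)
S = 31.0571 g/L

31.0571 g/L


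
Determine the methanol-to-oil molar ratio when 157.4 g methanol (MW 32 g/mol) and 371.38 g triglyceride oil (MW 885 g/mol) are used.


Molar ratio = n_MeOH / n_oil = (MeOH/32) / (oil/885) = (MeOH * 885) / (32 * oil)
= (157.4 * 885) / (32 * 371.38)
= 11.7214

11.7214


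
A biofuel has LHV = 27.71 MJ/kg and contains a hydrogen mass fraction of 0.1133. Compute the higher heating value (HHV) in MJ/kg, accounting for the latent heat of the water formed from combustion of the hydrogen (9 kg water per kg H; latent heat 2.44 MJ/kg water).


HHV = LHV + H_frac * 9 * 2.44
= 27.71 + 0.1133 * 9 * 2.44
= 30.1981 MJ/kg

30.1981 MJ/kg


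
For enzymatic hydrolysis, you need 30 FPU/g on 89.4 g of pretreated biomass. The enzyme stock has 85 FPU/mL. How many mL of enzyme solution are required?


V = dosage * m_sub / activity
V = 30 * 89.4 / 85
V = 31.5529 mL

31.5529 mL


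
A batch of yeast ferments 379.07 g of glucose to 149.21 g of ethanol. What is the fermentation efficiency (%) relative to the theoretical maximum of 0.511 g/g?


Fermentation efficiency = (actual / (0.511 * glucose)) * 100
= (149.21 / (0.511 * 379.07)) * 100
= 77.0296%

77.0296%


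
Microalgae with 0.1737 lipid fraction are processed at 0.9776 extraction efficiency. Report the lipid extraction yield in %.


Y = lipid_content * extraction_eff * 100
= 0.1737 * 0.9776 * 100
= 16.9809%

16.9809%


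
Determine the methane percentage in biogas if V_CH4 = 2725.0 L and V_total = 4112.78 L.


CH4% = V_CH4 / V_total * 100
= 2725.0 / 4112.78 * 100
= 66.2569%

66.2569%


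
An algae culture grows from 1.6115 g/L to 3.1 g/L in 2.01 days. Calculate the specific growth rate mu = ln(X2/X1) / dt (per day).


mu = ln(X2/X1) / dt
= ln(3.1/1.6115) / 2.01
= 0.3255 per day

0.3255 per day


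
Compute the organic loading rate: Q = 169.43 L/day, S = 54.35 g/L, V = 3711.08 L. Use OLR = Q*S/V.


OLR = Q * S / V
= 169.43 * 54.35 / 3711.08
= 2.4814 g/L/day

2.4814 g/L/day


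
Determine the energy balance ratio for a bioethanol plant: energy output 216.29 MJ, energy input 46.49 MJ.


EROI = E_out / E_in
= 216.29 / 46.49
= 4.6524

4.6524


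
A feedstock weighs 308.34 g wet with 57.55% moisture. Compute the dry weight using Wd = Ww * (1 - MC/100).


Wd = Ww * (1 - MC/100)
= 308.34 * (1 - 57.55/100)
= 130.8903 g

130.8903 g


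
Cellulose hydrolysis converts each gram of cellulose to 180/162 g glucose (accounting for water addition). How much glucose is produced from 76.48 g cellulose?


glucose = cellulose * 180/162
= 76.48 * 180/162
= 84.9778 g

84.9778 g


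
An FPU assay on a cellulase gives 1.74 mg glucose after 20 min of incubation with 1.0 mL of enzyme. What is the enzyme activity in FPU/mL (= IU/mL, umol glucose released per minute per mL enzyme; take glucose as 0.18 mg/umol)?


Activity = glucose_mg / (0.18 mg/umol * V_mL * t_min)
= 1.74 / (0.18 * 1.0 * 20)
= 0.4833 FPU/mL

0.4833 FPU/mL


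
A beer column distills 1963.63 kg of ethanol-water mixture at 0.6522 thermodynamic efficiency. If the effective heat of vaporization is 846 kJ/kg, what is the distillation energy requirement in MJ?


E = m * 846 / (eta * 1000)
= 1963.63 * 846 / (0.6522 * 1000)
= 2547.1190 MJ

2547.1190 MJ


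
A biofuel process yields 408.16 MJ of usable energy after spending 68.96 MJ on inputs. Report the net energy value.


NEV = E_out - E_in
= 408.16 - 68.96
= 339.2000 MJ

339.2000 MJ


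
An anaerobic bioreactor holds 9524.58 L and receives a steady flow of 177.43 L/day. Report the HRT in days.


HRT = V / Q
= 9524.58 / 177.43
= 53.6808 days

53.6808 days


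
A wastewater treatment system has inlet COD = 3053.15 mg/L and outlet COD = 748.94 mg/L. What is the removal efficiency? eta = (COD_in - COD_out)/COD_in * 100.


eta = (COD_in - COD_out) / COD_in * 100
= (3053.15 - 748.94) / 3053.15 * 100
= 75.4699%

75.4699%


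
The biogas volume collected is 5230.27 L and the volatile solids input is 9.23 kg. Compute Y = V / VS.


Y = V / VS
= 5230.27 / 9.23
= 566.6598 L/kg VS

566.6598 L/kg VS


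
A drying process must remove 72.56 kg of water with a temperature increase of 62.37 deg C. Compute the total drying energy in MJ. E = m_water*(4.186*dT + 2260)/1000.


E = m_water * (4.186 * dT + 2260) / 1000
= 72.56 * (4.186 * 62.37 + 2260) / 1000
= 182.9296 MJ

182.9296 MJ


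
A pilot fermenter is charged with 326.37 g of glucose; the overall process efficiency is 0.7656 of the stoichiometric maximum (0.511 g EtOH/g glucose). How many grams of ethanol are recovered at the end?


Actual ethanol: m = 0.511 * 326.37 * 0.7656
m = 127.6830 g

127.6830 g


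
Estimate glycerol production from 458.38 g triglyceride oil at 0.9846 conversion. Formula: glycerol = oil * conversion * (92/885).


glycerol = oil * conv * (92/885)
= 458.38 * 0.9846 * 92 / 885
= 46.9170 g

46.9170 g


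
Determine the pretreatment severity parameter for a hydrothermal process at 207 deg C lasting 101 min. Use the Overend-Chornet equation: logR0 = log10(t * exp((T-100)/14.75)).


logR0 = log10(t * exp((T - 100) / 14.75))
= log10(101 * exp((207 - 100) / 14.75))
= 5.1548

5.1548


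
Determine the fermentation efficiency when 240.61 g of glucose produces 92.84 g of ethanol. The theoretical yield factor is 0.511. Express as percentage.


Fermentation efficiency = (actual / (0.511 * glucose)) * 100
= (92.84 / (0.511 * 240.61)) * 100
= 75.5093%

75.5093%


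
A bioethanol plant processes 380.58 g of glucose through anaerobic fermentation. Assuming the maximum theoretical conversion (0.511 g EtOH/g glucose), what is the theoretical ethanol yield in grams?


Theoretical ethanol yield: m_EtOH = 0.511 * m_glucose
m_EtOH = 0.511 * 380.58 = 194.4764 g

194.4764 g


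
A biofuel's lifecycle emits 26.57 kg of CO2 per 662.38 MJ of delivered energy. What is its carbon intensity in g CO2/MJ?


CI = CO2 * 1000 / E
= 26.57 * 1000 / 662.38
= 40.1129 g CO2/MJ

40.1129 g CO2/MJ


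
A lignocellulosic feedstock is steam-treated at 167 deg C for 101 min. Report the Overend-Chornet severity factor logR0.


logR0 = log10(t * exp((T - 100) / 14.75))
= log10(101 * exp((167 - 100) / 14.75))
= 3.9770

3.9770


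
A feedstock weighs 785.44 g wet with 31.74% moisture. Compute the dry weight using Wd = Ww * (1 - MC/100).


Wd = Ww * (1 - MC/100)
= 785.44 * (1 - 31.74/100)
= 536.1413 g

536.1413 g


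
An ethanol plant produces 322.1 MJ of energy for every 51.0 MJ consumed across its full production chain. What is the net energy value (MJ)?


NEV = E_out - E_in
= 322.1 - 51.0
= 271.1000 MJ

271.1000 MJ
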